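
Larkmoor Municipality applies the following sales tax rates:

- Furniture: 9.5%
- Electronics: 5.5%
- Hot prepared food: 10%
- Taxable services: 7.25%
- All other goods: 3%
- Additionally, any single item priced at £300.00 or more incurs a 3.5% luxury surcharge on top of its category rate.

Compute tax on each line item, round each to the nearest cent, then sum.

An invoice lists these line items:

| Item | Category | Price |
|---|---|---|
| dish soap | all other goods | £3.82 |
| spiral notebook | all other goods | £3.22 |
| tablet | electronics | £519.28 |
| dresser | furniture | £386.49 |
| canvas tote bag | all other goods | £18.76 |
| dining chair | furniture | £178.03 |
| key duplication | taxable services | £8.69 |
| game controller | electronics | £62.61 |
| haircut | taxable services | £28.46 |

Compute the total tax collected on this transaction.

£120.79

Dish soap £3.82: all other goods → 3% → £0.11
Spiral notebook £3.22: all other goods → 3% → £0.10
Tablet £519.28: electronics → 5.5% + 3.5% surcharge = 9% → £46.74
Dresser £386.49: furniture → 9.5% + 3.5% surcharge = 13% → £50.24
Canvas tote bag £18.76: all other goods → 3% → £0.56
Dining chair £178.03: furniture → 9.5% → £16.91
Key duplication £8.69: taxable services → 7.25% → £0.63
Game controller £62.61: electronics → 5.5% → £3.44
Haircut £28.46: taxable services → 7.25% → £2.06
Total tax = £0.11 + £0.10 + £46.74 + £50.24 + £0.56 + £16.91 + £0.63 + £3.44 + £2.06 = £120.79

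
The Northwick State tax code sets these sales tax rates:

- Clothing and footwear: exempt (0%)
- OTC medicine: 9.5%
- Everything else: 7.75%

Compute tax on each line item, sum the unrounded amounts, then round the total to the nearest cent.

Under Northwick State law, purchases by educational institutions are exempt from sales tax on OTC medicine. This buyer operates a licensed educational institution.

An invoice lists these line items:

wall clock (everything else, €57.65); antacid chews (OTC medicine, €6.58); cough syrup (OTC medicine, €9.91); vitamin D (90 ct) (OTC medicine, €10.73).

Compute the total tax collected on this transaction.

Wall clock €57.65: everything else → 7.75% → €4.467875
Antacid chews €6.58: OTC medicine, buyer-exempt → 0% → €0.00
Cough syrup €9.91: OTC medicine, buyer-exempt → 0% → €0.00
Vitamin D (90 ct) €10.73: OTC medicine, buyer-exempt → 0% → €0.00
Unrounded tax sum = €4.467875 → €4.47

€4.47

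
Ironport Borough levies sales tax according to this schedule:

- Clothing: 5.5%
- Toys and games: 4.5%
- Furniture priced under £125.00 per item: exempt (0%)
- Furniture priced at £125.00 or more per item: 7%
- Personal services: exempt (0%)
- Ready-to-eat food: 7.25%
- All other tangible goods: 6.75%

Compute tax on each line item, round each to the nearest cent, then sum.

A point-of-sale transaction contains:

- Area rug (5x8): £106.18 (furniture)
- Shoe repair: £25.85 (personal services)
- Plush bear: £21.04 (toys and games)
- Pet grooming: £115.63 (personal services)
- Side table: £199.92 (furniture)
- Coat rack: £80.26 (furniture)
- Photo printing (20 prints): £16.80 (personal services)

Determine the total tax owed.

£14.94

Area rug (5x8) £106.18: furniture, under £125.00 → 0% → £0.00
Shoe repair £25.85: personal services → 0% → £0.00
Plush bear £21.04: toys and games → 4.5% → £0.95
Pet grooming £115.63: personal services → 0% → £0.00
Side table £199.92: furniture, £125.00 or more → 7% → £13.99
Coat rack £80.26: furniture, under £125.00 → 0% → £0.00
Photo printing (20 prints) £16.80: personal services → 0% → £0.00
Total tax = £0.95 + £13.99 = £14.94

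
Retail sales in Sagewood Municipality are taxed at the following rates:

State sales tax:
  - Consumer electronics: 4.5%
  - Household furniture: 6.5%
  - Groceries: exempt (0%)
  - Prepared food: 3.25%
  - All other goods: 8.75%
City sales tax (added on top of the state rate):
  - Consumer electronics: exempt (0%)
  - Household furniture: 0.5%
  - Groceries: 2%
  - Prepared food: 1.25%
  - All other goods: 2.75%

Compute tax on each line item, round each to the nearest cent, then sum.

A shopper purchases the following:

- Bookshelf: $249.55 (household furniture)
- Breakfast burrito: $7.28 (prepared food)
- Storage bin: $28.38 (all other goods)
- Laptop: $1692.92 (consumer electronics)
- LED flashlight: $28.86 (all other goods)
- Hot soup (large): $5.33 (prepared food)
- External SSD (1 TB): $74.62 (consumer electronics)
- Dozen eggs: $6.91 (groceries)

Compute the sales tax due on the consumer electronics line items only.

$79.54

Laptop $1692.92: consumer electronics → 4.5% + 0% city = 4.5% → $76.18
External SSD (1 TB) $74.62: consumer electronics → 4.5% + 0% city = 4.5% → $3.36
Tax on consumer electronics = $76.18 + $3.36 = $79.54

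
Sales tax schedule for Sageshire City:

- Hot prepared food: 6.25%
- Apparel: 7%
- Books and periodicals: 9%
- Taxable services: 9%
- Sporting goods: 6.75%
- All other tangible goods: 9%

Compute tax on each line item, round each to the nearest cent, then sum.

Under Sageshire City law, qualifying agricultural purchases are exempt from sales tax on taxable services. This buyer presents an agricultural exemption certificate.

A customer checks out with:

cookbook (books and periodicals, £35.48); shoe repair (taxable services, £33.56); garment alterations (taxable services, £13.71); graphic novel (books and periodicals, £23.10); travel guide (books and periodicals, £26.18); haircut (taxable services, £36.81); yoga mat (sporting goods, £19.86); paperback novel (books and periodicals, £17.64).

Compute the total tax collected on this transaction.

Cookbook £35.48: books and periodicals → 9% → £3.19
Shoe repair £33.56: taxable services, buyer-exempt → 0% → £0.00
Garment alterations £13.71: taxable services, buyer-exempt → 0% → £0.00
Graphic novel £23.10: books and periodicals → 9% → £2.08
Travel guide £26.18: books and periodicals → 9% → £2.36
Haircut £36.81: taxable services, buyer-exempt → 0% → £0.00
Yoga mat £19.86: sporting goods → 6.75% → £1.34
Paperback novel £17.64: books and periodicals → 9% → £1.59
Total tax = £3.19 + £2.08 + £2.36 + £1.34 + £1.59 = £10.56

£10.56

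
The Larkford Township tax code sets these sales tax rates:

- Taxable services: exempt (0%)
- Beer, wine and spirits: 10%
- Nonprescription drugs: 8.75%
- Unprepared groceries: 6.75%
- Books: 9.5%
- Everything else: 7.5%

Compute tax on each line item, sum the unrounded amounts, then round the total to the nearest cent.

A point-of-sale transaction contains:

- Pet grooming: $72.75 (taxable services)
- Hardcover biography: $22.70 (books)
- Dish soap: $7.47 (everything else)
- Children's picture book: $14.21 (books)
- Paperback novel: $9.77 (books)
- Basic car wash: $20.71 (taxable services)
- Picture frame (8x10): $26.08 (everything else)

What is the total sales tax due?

Pet grooming $72.75: taxable services → 0% → $0.00
Hardcover biography $22.70: books → 9.5% → $2.1565
Dish soap $7.47: everything else → 7.5% → $0.56025
Children's picture book $14.21: books → 9.5% → $1.34995
Paperback novel $9.77: books → 9.5% → $0.92815
Basic car wash $20.71: taxable services → 0% → $0.00
Picture frame (8x10) $26.08: everything else → 7.5% → $1.956
Unrounded tax sum = $6.95085 → $6.95

$6.95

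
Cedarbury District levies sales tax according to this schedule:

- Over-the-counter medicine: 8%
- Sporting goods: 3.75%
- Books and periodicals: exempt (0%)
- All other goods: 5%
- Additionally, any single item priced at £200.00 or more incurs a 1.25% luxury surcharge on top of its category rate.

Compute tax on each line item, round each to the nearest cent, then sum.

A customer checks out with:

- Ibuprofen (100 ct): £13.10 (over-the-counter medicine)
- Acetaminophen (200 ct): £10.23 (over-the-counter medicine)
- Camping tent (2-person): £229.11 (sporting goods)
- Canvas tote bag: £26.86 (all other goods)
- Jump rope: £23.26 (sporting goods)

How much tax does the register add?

Ibuprofen (100 ct) £13.10: over-the-counter medicine → 8% → £1.05
Acetaminophen (200 ct) £10.23: over-the-counter medicine → 8% → £0.82
Camping tent (2-person) £229.11: sporting goods → 3.75% + 1.25% surcharge = 5% → £11.46
Canvas tote bag £26.86: all other goods → 5% → £1.34
Jump rope £23.26: sporting goods → 3.75% → £0.87
Total tax = £1.05 + £0.82 + £11.46 + £1.34 + £0.87 = £15.54

£15.54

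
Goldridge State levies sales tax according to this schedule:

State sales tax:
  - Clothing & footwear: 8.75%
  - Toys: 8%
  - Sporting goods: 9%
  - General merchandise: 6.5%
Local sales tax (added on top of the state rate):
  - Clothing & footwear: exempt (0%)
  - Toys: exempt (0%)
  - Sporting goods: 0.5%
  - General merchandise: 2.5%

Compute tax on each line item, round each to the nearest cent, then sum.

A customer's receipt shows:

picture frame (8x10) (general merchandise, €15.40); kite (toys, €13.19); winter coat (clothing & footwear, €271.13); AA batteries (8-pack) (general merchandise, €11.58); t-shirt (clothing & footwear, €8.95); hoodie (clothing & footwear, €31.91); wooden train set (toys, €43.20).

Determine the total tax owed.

Picture frame (8x10) €15.40: general merchandise → 6.5% + 2.5% local = 9% → €1.39
Kite €13.19: toys → 8% + 0% local = 8% → €1.06
Winter coat €271.13: clothing & footwear → 8.75% + 0% local = 8.75% → €23.72
AA batteries (8-pack) €11.58: general merchandise → 6.5% + 2.5% local = 9% → €1.04
T-shirt €8.95: clothing & footwear → 8.75% + 0% local = 8.75% → €0.78
Hoodie €31.91: clothing & footwear → 8.75% + 0% local = 8.75% → €2.79
Wooden train set €43.20: toys → 8% + 0% local = 8% → €3.46
Total tax = €1.39 + €1.06 + €23.72 + €1.04 + €0.78 + €2.79 + €3.46 = €34.24

€34.24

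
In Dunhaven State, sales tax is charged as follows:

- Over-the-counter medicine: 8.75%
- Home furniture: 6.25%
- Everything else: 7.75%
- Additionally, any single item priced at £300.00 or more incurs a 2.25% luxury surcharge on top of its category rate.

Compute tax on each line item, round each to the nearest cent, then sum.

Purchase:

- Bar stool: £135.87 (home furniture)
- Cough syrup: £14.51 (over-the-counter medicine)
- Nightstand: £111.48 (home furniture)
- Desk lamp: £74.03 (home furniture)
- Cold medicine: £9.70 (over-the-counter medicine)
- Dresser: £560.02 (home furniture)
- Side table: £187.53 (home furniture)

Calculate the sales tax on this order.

£81.53

Bar stool £135.87: home furniture → 6.25% → £8.49
Cough syrup £14.51: over-the-counter medicine → 8.75% → £1.27
Nightstand £111.48: home furniture → 6.25% → £6.97
Desk lamp £74.03: home furniture → 6.25% → £4.63
Cold medicine £9.70: over-the-counter medicine → 8.75% → £0.85
Dresser £560.02: home furniture → 6.25% + 2.25% surcharge = 8.5% → £47.60
Side table £187.53: home furniture → 6.25% → £11.72
Total tax = £8.49 + £1.27 + £6.97 + £4.63 + £0.85 + £47.60 + £11.72 = £81.53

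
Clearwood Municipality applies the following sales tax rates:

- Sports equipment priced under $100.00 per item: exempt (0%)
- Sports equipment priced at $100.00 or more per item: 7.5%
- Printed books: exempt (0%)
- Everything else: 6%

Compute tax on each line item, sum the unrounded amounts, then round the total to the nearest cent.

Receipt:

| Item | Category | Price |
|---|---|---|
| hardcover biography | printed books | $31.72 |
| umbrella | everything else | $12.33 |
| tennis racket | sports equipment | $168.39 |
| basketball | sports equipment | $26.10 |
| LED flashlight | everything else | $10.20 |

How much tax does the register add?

Hardcover biography $31.72: printed books → 0% → $0.00
Umbrella $12.33: everything else → 6% → $0.7398
Tennis racket $168.39: sports equipment, $100.00 or more → 7.5% → $12.62925
Basketball $26.10: sports equipment, under $100.00 → 0% → $0.00
LED flashlight $10.20: everything else → 6% → $0.612
Unrounded tax sum = $13.98105 → $13.98

$13.98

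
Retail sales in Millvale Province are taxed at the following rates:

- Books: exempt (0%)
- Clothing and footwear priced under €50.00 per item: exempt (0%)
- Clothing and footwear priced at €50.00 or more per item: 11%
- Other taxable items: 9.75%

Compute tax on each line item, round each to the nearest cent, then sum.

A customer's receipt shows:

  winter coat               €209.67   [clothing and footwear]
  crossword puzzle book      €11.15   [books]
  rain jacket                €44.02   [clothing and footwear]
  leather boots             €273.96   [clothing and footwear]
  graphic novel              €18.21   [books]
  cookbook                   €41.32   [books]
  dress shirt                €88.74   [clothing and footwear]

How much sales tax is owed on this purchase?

Winter coat €209.67: clothing and footwear, €50.00 or more → 11% → €23.06
Crossword puzzle book €11.15: books → 0% → €0.00
Rain jacket €44.02: clothing and footwear, under €50.00 → 0% → €0.00
Leather boots €273.96: clothing and footwear, €50.00 or more → 11% → €30.14
Graphic novel €18.21: books → 0% → €0.00
Cookbook €41.32: books → 0% → €0.00
Dress shirt €88.74: clothing and footwear, €50.00 or more → 11% → €9.76
Total tax = €23.06 + €30.14 + €9.76 = €62.96

€62.96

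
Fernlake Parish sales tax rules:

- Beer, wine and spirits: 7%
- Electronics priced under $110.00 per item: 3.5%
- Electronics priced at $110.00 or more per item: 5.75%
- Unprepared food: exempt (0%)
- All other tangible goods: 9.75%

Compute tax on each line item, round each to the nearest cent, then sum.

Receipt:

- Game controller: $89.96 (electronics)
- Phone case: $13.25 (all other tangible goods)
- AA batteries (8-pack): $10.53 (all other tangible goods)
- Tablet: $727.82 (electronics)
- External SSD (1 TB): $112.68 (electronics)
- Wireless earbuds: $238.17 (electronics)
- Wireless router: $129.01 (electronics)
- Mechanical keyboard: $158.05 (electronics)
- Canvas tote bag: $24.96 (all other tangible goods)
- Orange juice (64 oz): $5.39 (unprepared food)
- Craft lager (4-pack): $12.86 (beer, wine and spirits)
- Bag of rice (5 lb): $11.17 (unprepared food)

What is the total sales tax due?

Game controller $89.96: electronics, under $110.00 → 3.5% → $3.15
Phone case $13.25: all other tangible goods → 9.75% → $1.29
AA batteries (8-pack) $10.53: all other tangible goods → 9.75% → $1.03
Tablet $727.82: electronics, $110.00 or more → 5.75% → $41.85
External SSD (1 TB) $112.68: electronics, $110.00 or more → 5.75% → $6.48
Wireless earbuds $238.17: electronics, $110.00 or more → 5.75% → $13.69
Wireless router $129.01: electronics, $110.00 or more → 5.75% → $7.42
Mechanical keyboard $158.05: electronics, $110.00 or more → 5.75% → $9.09
Canvas tote bag $24.96: all other tangible goods → 9.75% → $2.43
Orange juice (64 oz) $5.39: unprepared food → 0% → $0.00
Craft lager (4-pack) $12.86: beer, wine and spirits → 7% → $0.90
Bag of rice (5 lb) $11.17: unprepared food → 0% → $0.00
Total tax = $3.15 + $1.29 + $1.03 + $41.85 + $6.48 + $13.69 + $7.42 + $9.09 + $2.43 + $0.90 = $87.33

$87.33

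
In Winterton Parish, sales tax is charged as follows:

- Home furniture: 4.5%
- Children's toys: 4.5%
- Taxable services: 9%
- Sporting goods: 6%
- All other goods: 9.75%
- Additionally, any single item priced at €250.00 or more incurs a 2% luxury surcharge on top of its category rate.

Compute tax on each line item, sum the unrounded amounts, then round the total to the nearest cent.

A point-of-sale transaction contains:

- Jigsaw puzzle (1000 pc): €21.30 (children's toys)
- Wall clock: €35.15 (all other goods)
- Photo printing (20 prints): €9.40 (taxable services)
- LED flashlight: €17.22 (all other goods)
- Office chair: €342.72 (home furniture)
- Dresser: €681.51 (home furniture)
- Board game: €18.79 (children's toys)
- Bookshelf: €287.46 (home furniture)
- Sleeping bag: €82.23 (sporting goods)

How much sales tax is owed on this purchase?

€97.95

Jigsaw puzzle (1000 pc) €21.30: children's toys → 4.5% → €0.9585
Wall clock €35.15: all other goods → 9.75% → €3.427125
Photo printing (20 prints) €9.40: taxable services → 9% → €0.846
LED flashlight €17.22: all other goods → 9.75% → €1.67895
Office chair €342.72: home furniture → 4.5% + 2% surcharge = 6.5% → €22.2768
Dresser €681.51: home furniture → 4.5% + 2% surcharge = 6.5% → €44.29815
Board game €18.79: children's toys → 4.5% → €0.84555
Bookshelf €287.46: home furniture → 4.5% + 2% surcharge = 6.5% → €18.6849
Sleeping bag €82.23: sporting goods → 6% → €4.9338
Unrounded tax sum = €97.949775 → €97.95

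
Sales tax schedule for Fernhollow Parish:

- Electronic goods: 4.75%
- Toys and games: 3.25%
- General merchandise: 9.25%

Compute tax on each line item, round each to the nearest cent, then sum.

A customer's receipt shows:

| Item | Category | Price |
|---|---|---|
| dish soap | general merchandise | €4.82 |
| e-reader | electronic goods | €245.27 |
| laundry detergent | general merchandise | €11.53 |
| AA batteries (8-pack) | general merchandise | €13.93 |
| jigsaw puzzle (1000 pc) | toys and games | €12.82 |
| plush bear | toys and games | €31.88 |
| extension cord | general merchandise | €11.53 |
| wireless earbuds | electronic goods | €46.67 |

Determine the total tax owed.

€19.21

Dish soap €4.82: general merchandise → 9.25% → €0.45
E-reader €245.27: electronic goods → 4.75% → €11.65
Laundry detergent €11.53: general merchandise → 9.25% → €1.07
AA batteries (8-pack) €13.93: general merchandise → 9.25% → €1.29
Jigsaw puzzle (1000 pc) €12.82: toys and games → 3.25% → €0.42
Plush bear €31.88: toys and games → 3.25% → €1.04
Extension cord €11.53: general merchandise → 9.25% → €1.07
Wireless earbuds €46.67: electronic goods → 4.75% → €2.22
Total tax = €0.45 + €11.65 + €1.07 + €1.29 + €0.42 + €1.04 + €1.07 + €2.22 = €19.21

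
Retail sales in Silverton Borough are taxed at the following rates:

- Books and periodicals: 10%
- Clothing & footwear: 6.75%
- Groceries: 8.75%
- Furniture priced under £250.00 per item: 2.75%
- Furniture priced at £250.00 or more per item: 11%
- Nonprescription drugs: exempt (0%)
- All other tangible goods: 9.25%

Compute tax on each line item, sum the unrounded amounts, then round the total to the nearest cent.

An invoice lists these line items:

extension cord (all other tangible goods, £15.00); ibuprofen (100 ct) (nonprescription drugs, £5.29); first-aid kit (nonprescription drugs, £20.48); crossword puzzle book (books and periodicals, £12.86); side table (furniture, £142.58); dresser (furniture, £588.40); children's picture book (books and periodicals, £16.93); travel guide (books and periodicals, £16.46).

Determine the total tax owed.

Extension cord £15.00: all other tangible goods → 9.25% → £1.3875
Ibuprofen (100 ct) £5.29: nonprescription drugs → 0% → £0.00
First-aid kit £20.48: nonprescription drugs → 0% → £0.00
Crossword puzzle book £12.86: books and periodicals → 10% → £1.286
Side table £142.58: furniture, under £250.00 → 2.75% → £3.92095
Dresser £588.40: furniture, £250.00 or more → 11% → £64.724
Children's picture book £16.93: books and periodicals → 10% → £1.693
Travel guide £16.46: books and periodicals → 10% → £1.646
Unrounded tax sum = £74.65745 → £74.66

£74.66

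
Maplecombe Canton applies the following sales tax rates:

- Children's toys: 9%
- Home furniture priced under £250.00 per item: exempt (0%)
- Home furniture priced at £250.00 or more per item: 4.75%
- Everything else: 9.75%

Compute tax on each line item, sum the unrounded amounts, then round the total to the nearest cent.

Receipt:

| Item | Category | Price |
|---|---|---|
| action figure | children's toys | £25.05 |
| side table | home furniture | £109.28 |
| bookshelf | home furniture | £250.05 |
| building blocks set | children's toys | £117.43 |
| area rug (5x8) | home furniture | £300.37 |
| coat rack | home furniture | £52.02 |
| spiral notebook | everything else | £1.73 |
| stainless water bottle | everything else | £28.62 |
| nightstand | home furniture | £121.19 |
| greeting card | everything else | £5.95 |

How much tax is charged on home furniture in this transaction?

Side table £109.28: home furniture, under £250.00 → 0% → £0.00
Bookshelf £250.05: home furniture, £250.00 or more → 4.75% → £11.877375
Area rug (5x8) £300.37: home furniture, £250.00 or more → 4.75% → £14.267575
Coat rack £52.02: home furniture, under £250.00 → 0% → £0.00
Nightstand £121.19: home furniture, under £250.00 → 0% → £0.00
Tax on home furniture: unrounded sum = £26.14495 → £26.14

£26.14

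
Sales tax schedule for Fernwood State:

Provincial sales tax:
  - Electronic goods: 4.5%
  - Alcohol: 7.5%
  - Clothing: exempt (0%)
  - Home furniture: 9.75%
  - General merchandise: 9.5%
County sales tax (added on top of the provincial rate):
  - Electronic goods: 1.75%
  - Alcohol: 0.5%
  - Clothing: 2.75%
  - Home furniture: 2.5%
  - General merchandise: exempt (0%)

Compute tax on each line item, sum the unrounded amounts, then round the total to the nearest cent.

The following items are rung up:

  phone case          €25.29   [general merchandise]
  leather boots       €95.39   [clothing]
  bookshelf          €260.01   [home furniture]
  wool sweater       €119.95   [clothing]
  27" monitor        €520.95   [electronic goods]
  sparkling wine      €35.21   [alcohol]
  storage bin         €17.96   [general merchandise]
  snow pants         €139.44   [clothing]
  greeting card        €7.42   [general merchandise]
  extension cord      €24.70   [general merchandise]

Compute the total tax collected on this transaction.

Phone case €25.29: general merchandise → 9.5% + 0% county = 9.5% → €2.40255
Leather boots €95.39: clothing → 0% + 2.75% county = 2.75% → €2.623225
Bookshelf €260.01: home furniture → 9.75% + 2.5% county = 12.25% → €31.851225
Wool sweater €119.95: clothing → 0% + 2.75% county = 2.75% → €3.298625
27" monitor €520.95: electronic goods → 4.5% + 1.75% county = 6.25% → €32.559375
Sparkling wine €35.21: alcohol → 7.5% + 0.5% county = 8% → €2.8168
Storage bin €17.96: general merchandise → 9.5% + 0% county = 9.5% → €1.7062
Snow pants €139.44: clothing → 0% + 2.75% county = 2.75% → €3.8346
Greeting card €7.42: general merchandise → 9.5% + 0% county = 9.5% → €0.7049
Extension cord €24.70: general merchandise → 9.5% + 0% county = 9.5% → €2.3465
Unrounded tax sum = €84.144 → €84.14

€84.14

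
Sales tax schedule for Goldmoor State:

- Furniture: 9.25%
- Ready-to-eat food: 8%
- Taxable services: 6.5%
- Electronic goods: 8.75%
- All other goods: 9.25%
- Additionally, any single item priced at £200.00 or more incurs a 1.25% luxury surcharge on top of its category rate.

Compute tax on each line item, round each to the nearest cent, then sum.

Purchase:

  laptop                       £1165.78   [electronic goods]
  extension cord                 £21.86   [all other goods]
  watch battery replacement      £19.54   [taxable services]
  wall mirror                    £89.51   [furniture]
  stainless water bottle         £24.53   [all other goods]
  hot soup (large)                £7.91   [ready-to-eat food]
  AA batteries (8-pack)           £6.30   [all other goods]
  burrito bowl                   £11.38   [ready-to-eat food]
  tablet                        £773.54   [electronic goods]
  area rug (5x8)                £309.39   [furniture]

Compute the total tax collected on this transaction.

Laptop £1165.78: electronic goods → 8.75% + 1.25% surcharge = 10% → £116.58
Extension cord £21.86: all other goods → 9.25% → £2.02
Watch battery replacement £19.54: taxable services → 6.5% → £1.27
Wall mirror £89.51: furniture → 9.25% → £8.28
Stainless water bottle £24.53: all other goods → 9.25% → £2.27
Hot soup (large) £7.91: ready-to-eat food → 8% → £0.63
AA batteries (8-pack) £6.30: all other goods → 9.25% → £0.58
Burrito bowl £11.38: ready-to-eat food → 8% → £0.91
Tablet £773.54: electronic goods → 8.75% + 1.25% surcharge = 10% → £77.35
Area rug (5x8) £309.39: furniture → 9.25% + 1.25% surcharge = 10.5% → £32.49
Total tax = £116.58 + £2.02 + £1.27 + £8.28 + £2.27 + £0.63 + £0.58 + £0.91 + £77.35 + £32.49 = £242.38

£242.38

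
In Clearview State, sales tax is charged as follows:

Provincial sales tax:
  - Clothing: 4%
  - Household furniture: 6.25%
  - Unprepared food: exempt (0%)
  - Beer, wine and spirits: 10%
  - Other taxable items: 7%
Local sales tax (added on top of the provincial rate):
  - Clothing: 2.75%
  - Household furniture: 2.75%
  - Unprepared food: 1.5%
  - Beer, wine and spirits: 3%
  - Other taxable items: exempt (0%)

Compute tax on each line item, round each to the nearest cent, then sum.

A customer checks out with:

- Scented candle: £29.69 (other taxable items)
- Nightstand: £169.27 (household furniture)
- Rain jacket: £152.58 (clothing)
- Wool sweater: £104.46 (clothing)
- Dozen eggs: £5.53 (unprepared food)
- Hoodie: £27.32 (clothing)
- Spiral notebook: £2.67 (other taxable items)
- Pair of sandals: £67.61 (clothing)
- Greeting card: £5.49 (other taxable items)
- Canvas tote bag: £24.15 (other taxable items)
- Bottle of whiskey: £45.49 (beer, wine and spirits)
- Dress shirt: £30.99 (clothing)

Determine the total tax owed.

£51.40

Scented candle £29.69: other taxable items → 7% + 0% local = 7% → £2.08
Nightstand £169.27: household furniture → 6.25% + 2.75% local = 9% → £15.23
Rain jacket £152.58: clothing → 4% + 2.75% local = 6.75% → £10.30
Wool sweater £104.46: clothing → 4% + 2.75% local = 6.75% → £7.05
Dozen eggs £5.53: unprepared food → 0% + 1.5% local = 1.5% → £0.08
Hoodie £27.32: clothing → 4% + 2.75% local = 6.75% → £1.84
Spiral notebook £2.67: other taxable items → 7% + 0% local = 7% → £0.19
Pair of sandals £67.61: clothing → 4% + 2.75% local = 6.75% → £4.56
Greeting card £5.49: other taxable items → 7% + 0% local = 7% → £0.38
Canvas tote bag £24.15: other taxable items → 7% + 0% local = 7% → £1.69
Bottle of whiskey £45.49: beer, wine and spirits → 10% + 3% local = 13% → £5.91
Dress shirt £30.99: clothing → 4% + 2.75% local = 6.75% → £2.09
Total tax = £2.08 + £15.23 + £10.30 + £7.05 + £0.08 + £1.84 + £0.19 + £4.56 + £0.38 + £1.69 + £5.91 + £2.09 = £51.40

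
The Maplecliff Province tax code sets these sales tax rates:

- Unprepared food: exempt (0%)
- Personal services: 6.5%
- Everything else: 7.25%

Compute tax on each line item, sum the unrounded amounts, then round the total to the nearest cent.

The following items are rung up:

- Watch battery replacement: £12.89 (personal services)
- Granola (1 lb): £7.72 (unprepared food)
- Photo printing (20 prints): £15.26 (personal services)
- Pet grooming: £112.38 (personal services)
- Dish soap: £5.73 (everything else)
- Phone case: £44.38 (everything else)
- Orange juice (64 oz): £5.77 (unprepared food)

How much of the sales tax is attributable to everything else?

Dish soap £5.73: everything else → 7.25% → £0.415425
Phone case £44.38: everything else → 7.25% → £3.21755
Tax on everything else: unrounded sum = £3.632975 → £3.63

£3.63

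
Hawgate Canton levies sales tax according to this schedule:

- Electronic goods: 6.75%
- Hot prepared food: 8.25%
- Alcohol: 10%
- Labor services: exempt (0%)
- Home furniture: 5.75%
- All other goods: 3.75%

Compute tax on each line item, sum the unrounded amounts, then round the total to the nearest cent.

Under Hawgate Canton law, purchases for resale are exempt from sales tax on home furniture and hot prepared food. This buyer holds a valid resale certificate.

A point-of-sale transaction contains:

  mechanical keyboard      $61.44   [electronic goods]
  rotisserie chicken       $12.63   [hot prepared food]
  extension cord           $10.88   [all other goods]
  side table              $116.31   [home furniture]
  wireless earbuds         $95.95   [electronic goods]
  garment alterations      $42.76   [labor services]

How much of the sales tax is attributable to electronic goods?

$10.62

Mechanical keyboard $61.44: electronic goods → 6.75% → $4.1472
Wireless earbuds $95.95: electronic goods → 6.75% → $6.476625
Tax on electronic goods: unrounded sum = $10.623825 → $10.62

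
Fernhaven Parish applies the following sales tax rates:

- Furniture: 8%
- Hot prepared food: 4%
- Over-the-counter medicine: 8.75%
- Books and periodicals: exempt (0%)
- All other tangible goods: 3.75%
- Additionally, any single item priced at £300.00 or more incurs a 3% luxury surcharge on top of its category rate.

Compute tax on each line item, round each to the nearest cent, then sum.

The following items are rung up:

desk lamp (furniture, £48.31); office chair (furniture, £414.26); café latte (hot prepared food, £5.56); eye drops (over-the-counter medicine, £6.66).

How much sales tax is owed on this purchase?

Desk lamp £48.31: furniture → 8% → £3.86
Office chair £414.26: furniture → 8% + 3% surcharge = 11% → £45.57
Café latte £5.56: hot prepared food → 4% → £0.22
Eye drops £6.66: over-the-counter medicine → 8.75% → £0.58
Total tax = £3.86 + £45.57 + £0.22 + £0.58 = £50.23

£50.23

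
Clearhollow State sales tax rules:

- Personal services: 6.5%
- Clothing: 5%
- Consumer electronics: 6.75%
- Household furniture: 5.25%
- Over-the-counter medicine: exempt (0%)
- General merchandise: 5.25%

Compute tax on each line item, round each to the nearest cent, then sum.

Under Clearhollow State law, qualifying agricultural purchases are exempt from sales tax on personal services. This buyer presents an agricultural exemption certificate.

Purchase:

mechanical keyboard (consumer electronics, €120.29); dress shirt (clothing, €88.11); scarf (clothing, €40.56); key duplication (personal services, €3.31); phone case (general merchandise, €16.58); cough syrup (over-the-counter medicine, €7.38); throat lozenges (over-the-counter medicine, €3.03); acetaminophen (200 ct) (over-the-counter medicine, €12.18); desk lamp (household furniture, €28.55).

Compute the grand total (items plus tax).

€336.92

Mechanical keyboard €120.29: consumer electronics → 6.75% → €8.12
Dress shirt €88.11: clothing → 5% → €4.41
Scarf €40.56: clothing → 5% → €2.03
Key duplication €3.31: personal services, buyer-exempt → 0% → €0.00
Phone case €16.58: general merchandise → 5.25% → €0.87
Cough syrup €7.38: over-the-counter medicine → 0% → €0.00
Throat lozenges €3.03: over-the-counter medicine → 0% → €0.00
Acetaminophen (200 ct) €12.18: over-the-counter medicine → 0% → €0.00
Desk lamp €28.55: household furniture → 5.25% → €1.50
Subtotal = €319.99; tax = €16.93; total due = €336.92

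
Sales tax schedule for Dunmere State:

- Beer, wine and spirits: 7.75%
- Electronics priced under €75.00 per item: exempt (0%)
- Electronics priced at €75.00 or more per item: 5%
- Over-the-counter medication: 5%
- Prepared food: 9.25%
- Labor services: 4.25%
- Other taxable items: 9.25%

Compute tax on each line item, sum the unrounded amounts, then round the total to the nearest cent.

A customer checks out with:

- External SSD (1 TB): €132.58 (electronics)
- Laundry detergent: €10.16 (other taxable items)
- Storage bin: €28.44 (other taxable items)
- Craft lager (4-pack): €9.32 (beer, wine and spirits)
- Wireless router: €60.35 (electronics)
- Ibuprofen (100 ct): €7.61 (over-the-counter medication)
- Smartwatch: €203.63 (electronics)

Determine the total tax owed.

External SSD (1 TB) €132.58: electronics, €75.00 or more → 5% → €6.629
Laundry detergent €10.16: other taxable items → 9.25% → €0.9398
Storage bin €28.44: other taxable items → 9.25% → €2.6307
Craft lager (4-pack) €9.32: beer, wine and spirits → 7.75% → €0.7223
Wireless router €60.35: electronics, under €75.00 → 0% → €0.00
Ibuprofen (100 ct) €7.61: over-the-counter medication → 5% → €0.3805
Smartwatch €203.63: electronics, €75.00 or more → 5% → €10.1815
Unrounded tax sum = €21.4838 → €21.48

€21.48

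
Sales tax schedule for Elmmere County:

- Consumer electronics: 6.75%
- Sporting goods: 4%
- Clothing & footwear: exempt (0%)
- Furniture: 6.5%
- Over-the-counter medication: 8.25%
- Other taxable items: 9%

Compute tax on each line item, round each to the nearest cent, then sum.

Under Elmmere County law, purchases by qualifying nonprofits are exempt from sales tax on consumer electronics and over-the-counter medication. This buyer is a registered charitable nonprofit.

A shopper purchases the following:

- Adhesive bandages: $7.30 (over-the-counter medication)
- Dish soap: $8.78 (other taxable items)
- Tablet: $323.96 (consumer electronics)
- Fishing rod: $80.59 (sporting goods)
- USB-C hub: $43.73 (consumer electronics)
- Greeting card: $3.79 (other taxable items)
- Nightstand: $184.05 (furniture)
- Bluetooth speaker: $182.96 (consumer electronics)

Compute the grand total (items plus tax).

Adhesive bandages $7.30: over-the-counter medication, buyer-exempt → 0% → $0.00
Dish soap $8.78: other taxable items → 9% → $0.79
Tablet $323.96: consumer electronics, buyer-exempt → 0% → $0.00
Fishing rod $80.59: sporting goods → 4% → $3.22
USB-C hub $43.73: consumer electronics, buyer-exempt → 0% → $0.00
Greeting card $3.79: other taxable items → 9% → $0.34
Nightstand $184.05: furniture → 6.5% → $11.96
Bluetooth speaker $182.96: consumer electronics, buyer-exempt → 0% → $0.00
Subtotal = $835.16; tax = $16.31; total due = $851.47

$851.47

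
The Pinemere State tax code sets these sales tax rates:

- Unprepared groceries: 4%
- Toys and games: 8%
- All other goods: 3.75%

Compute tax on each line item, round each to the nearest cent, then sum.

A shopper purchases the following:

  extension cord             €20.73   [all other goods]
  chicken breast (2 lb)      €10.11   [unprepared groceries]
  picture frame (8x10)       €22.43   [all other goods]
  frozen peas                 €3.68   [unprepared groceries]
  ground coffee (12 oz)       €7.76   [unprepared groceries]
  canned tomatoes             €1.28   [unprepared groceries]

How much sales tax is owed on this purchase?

Extension cord €20.73: all other goods → 3.75% → €0.78
Chicken breast (2 lb) €10.11: unprepared groceries → 4% → €0.40
Picture frame (8x10) €22.43: all other goods → 3.75% → €0.84
Frozen peas €3.68: unprepared groceries → 4% → €0.15
Ground coffee (12 oz) €7.76: unprepared groceries → 4% → €0.31
Canned tomatoes €1.28: unprepared groceries → 4% → €0.05
Total tax = €0.78 + €0.40 + €0.84 + €0.15 + €0.31 + €0.05 = €2.53

€2.53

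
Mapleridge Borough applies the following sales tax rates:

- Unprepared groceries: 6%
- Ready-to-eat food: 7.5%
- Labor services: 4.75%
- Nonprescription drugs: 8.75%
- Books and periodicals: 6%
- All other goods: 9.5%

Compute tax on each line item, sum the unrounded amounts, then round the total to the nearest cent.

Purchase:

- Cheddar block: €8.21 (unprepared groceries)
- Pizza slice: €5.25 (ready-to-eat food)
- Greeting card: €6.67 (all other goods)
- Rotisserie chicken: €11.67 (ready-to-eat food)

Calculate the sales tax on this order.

Cheddar block €8.21: unprepared groceries → 6% → €0.4926
Pizza slice €5.25: ready-to-eat food → 7.5% → €0.39375
Greeting card €6.67: all other goods → 9.5% → €0.63365
Rotisserie chicken €11.67: ready-to-eat food → 7.5% → €0.87525
Unrounded tax sum = €2.39525 → €2.40

€2.40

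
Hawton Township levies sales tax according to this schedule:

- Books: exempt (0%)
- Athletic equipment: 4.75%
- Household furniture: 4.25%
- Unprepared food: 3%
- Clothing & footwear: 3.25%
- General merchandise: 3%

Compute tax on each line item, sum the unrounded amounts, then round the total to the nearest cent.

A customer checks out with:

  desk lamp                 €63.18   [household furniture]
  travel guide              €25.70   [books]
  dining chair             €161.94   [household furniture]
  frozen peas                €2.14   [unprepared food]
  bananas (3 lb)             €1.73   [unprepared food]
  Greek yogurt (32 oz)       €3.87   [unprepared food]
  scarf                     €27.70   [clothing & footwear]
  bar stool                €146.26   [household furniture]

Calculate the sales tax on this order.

€16.92

Desk lamp €63.18: household furniture → 4.25% → €2.68515
Travel guide €25.70: books → 0% → €0.00
Dining chair €161.94: household furniture → 4.25% → €6.88245
Frozen peas €2.14: unprepared food → 3% → €0.0642
Bananas (3 lb) €1.73: unprepared food → 3% → €0.0519
Greek yogurt (32 oz) €3.87: unprepared food → 3% → €0.1161
Scarf €27.70: clothing & footwear → 3.25% → €0.90025
Bar stool €146.26: household furniture → 4.25% → €6.21605
Unrounded tax sum = €16.9161 → €16.92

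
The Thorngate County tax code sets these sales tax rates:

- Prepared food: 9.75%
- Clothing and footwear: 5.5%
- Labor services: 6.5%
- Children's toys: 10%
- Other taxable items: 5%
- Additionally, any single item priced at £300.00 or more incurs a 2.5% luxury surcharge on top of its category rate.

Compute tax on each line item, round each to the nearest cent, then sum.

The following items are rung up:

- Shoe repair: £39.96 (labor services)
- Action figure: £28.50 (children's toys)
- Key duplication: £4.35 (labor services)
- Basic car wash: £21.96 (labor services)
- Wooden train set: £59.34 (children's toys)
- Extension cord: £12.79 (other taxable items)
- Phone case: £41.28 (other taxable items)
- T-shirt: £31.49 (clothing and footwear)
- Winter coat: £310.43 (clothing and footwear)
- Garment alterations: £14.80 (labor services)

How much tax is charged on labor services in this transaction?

Shoe repair £39.96: labor services → 6.5% → £2.60
Key duplication £4.35: labor services → 6.5% → £0.28
Basic car wash £21.96: labor services → 6.5% → £1.43
Garment alterations £14.80: labor services → 6.5% → £0.96
Tax on labor services = £2.60 + £0.28 + £1.43 + £0.96 = £5.27

£5.27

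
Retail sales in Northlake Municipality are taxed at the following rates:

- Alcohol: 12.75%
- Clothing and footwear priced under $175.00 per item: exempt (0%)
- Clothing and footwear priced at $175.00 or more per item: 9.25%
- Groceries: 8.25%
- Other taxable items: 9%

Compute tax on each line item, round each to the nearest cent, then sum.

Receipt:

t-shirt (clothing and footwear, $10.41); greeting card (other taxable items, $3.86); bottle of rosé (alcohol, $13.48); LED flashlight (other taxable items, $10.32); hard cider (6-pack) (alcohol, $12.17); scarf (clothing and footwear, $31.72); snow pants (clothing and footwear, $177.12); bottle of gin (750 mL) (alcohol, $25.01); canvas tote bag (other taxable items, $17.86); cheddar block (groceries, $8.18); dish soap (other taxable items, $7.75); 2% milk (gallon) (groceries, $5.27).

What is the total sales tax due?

T-shirt $10.41: clothing and footwear, under $175.00 → 0% → $0.00
Greeting card $3.86: other taxable items → 9% → $0.35
Bottle of rosé $13.48: alcohol → 12.75% → $1.72
LED flashlight $10.32: other taxable items → 9% → $0.93
Hard cider (6-pack) $12.17: alcohol → 12.75% → $1.55
Scarf $31.72: clothing and footwear, under $175.00 → 0% → $0.00
Snow pants $177.12: clothing and footwear, $175.00 or more → 9.25% → $16.38
Bottle of gin (750 mL) $25.01: alcohol → 12.75% → $3.19
Canvas tote bag $17.86: other taxable items → 9% → $1.61
Cheddar block $8.18: groceries → 8.25% → $0.67
Dish soap $7.75: other taxable items → 9% → $0.70
2% milk (gallon) $5.27: groceries → 8.25% → $0.43
Total tax = $0.35 + $1.72 + $0.93 + $1.55 + $16.38 + $3.19 + $1.61 + $0.67 + $0.70 + $0.43 = $27.53

$27.53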